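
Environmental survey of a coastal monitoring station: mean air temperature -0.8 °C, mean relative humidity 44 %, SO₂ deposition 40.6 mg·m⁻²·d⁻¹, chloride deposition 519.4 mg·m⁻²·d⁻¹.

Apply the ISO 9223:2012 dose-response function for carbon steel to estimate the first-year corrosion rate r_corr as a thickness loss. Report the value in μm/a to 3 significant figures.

carbon steel: T≤10 °C ⇒ hinge +0.150·(-0.8−10) = -1.6200
  SO₂ term: 1.77·40.6^0.52·exp(0.02·44-1.6200) = 5.795
  Sd branch = 0.102·Sd^0.62·e^(0.033·RH+0.04·T) = 20.37 μm/a
  r_corr = 5.795 + 20.37 = 26.16 μm/a

r_corr = 26.2 μm/a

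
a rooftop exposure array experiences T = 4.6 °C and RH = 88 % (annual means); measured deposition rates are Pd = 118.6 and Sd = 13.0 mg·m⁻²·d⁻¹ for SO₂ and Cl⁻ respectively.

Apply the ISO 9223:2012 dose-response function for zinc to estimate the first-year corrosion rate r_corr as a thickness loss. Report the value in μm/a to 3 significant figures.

zinc: T≤10 °C ⇒ hinge +0.038·(4.6−10) = -0.2052
  SO₂ term: 0.0129·118.6^0.44·exp(0.046·88-0.2052) = 4.921
  Cl⁻ term: 0.0175·13.0^0.57·exp(0.008·88+0.085·4.6) = 0.2257
  sum: 4.921 + 0.2257 → r_corr = 5.147 μm/a

r_corr = 5.15 μm/a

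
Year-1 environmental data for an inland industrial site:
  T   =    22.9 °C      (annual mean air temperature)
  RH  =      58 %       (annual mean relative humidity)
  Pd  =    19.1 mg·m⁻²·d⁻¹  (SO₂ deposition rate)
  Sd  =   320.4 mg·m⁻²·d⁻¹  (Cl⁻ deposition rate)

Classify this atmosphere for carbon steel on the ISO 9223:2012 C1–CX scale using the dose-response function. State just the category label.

carbon steel: temperature factor f = -0.054·(12.9) = -0.6966
  sulphur-dioxide contribution → 13.04 μm/a
  chloride contribution → 61.83 μm/a
  ⇒ r_corr(carbon steel) = 74.87 μm/a
74.9 μm/a falls in (50, 80] for carbon steel → category C4

C4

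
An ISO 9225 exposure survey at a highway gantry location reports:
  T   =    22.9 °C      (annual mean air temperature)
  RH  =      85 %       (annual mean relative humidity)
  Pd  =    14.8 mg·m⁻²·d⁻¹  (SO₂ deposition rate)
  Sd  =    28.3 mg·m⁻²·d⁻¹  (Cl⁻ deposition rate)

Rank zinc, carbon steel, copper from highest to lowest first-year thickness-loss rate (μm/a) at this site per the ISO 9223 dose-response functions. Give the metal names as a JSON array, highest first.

zinc: T>10 °C ⇒ hinge -0.071·(22.9−10) = -0.9159
  SO₂ term: 0.0129·14.8^0.44·exp(0.046·85-0.9159) = 0.843
  Cl⁻ term: 0.0175·28.3^0.57·exp(0.008·85+0.085·22.9) = 1.626
  r_corr = 0.843 + 1.626 = 2.469 μm/a
carbon steel: f(T) = -0.054·(T−10) [T>10 °C] = -0.6966
  Pd branch = 1.77·Pd^0.52·e^(0.02·RH+f) = 19.6 μm/a
  Cl⁻ term: 0.102·28.3^0.62·exp(0.033·85+0.04·22.9) = 33.47
  r_corr = 19.6 + 33.47 = 53.08 μm/a
copper: T>10 °C ⇒ hinge -0.080·(22.9−10) = -1.0320
  SO₂ term: 0.0053·14.8^0.26·exp(0.059·85-1.0320) = 0.5732
  Cl⁻ term: 0.01025·28.3^0.27·exp(0.036·85+0.049·22.9) = 1.656
  sum: 0.5732 + 1.656 → r_corr = 2.229 μm/a
Ordering by μm/a: carbon steel (53.1) > zinc (2.47) > copper (2.23)

["carbon steel", "zinc", "copper"]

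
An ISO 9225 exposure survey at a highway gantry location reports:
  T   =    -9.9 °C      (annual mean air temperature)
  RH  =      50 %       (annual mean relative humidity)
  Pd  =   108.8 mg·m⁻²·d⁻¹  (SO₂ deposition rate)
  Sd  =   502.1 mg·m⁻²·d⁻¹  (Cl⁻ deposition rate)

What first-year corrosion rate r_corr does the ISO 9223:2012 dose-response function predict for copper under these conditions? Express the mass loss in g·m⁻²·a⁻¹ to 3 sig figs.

copper: f(T) = +0.126·(T−10) [T≤10 °C] = -2.5074
  Pd branch = 0.0053·Pd^0.26·e^(0.059·RH+f) = 0.02793 μm/a
  Sd branch = 0.01025·Sd^0.27·e^(0.036·RH+0.049·T) = 0.2046 μm/a
  r_corr = 0.02793 + 0.2046 = 0.2326 μm/a
Convert to mass loss: 0.2326 μm/a × 8.96 g/cm³ = 2.084 g·m⁻²·a⁻¹

r_corr = 2.08 g·m⁻²·a⁻¹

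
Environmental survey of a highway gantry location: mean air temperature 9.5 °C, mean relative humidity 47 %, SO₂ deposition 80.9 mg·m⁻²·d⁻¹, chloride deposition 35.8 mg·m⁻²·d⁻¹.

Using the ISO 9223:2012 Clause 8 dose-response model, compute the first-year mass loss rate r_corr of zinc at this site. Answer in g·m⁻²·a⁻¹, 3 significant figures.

zinc: f(T) = +0.038·(T−10) [T≤10 °C] = -0.0190
  SO₂ term: 0.0129·80.9^0.44·exp(0.046·47-0.0190) = 0.7599
  Cl⁻ term: 0.0175·35.8^0.57·exp(0.008·47+0.085·9.5) = 0.4393
  sum: 0.7599 + 0.4393 → r_corr = 1.199 μm/a
Convert to mass loss: 1.199 μm/a × 7.14 g/cm³ = 8.562 g·m⁻²·a⁻¹

r_corr = 8.56 g·m⁻²·a⁻¹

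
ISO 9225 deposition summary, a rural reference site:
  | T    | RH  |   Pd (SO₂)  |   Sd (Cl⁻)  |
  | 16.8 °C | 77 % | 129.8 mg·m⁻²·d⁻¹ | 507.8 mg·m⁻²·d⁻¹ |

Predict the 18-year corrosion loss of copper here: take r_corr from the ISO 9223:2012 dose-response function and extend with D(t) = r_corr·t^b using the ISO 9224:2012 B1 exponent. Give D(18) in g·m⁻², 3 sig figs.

D(18) = 187 g·m⁻²

copper: f(T) = -0.080·(T−10) [T>10 °C] = -0.5440
  sulphur-dioxide contribution → 1.024 μm/a
  chloride contribution → 2.007 μm/a
  total first-year rate 3.032 μm/a
Power-law: D(18) = r_corr · 18^0.667
  D(18) = 3.032 × 18^0.667 = 3.032 × 6.875 = 20.84 μm
  Mass loss = 20.84 μm × 8.96 g/cm³ = 186.8 g·m⁻²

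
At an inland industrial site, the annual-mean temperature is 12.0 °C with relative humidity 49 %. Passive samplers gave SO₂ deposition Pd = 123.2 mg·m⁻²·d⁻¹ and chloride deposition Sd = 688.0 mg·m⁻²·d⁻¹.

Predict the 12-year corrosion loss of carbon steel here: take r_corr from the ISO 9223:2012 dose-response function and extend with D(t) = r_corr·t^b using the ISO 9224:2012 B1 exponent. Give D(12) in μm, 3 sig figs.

carbon steel: T>10 °C ⇒ hinge -0.054·(12.0−10) = -0.1080
  Pd branch = 1.77·Pd^0.52·e^(0.02·RH+f) = 51.74 μm/a
  Cl⁻ term: 0.102·688.0^0.62·exp(0.033·49+0.04·12.0) = 47.71
  sum: 51.74 + 47.71 → r_corr = 99.45 μm/a
Long-term exponent b (ISO 9224 Table 2, B1) = 0.523
  D(12) = 99.45 × 12^0.523 = 99.45 × 3.668 = 364.8 μm

D(12) = 365 μm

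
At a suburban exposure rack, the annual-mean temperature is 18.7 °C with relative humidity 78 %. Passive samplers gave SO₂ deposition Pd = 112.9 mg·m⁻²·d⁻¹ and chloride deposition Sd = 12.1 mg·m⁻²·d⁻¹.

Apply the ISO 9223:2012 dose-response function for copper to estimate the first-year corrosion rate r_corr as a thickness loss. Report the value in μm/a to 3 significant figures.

copper: f(T) = -0.080·(T−10) [T>10 °C] = -0.6960
  sulphur-dioxide contribution → 0.9002 μm/a
  chloride contribution → 0.8328 μm/a
  total first-year rate 1.733 μm/a

r_corr = 1.73 μm/a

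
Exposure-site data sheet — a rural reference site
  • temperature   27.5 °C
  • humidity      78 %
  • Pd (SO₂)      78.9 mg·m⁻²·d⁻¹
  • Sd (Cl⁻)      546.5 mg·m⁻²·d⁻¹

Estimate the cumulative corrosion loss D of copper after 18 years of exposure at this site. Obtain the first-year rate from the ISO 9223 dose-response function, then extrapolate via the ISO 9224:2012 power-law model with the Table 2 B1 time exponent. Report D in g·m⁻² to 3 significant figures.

D(18) = 246 g·m⁻²

copper: f(T) = -0.080·(T−10) [T>10 °C] = -1.4000
  Pd branch = 0.0053·Pd^0.26·e^(0.059·RH+f) = 0.4056 μm/a
  Sd branch = 0.01025·Sd^0.27·e^(0.036·RH+0.049·T) = 3.586 μm/a
  r_corr = 0.4056 + 3.586 = 3.991 μm/a
ISO 9224: D(t) = r_corr · t^b with b = 0.667 (copper, B1)
  D(18) = 3.991 × 18^0.667 = 3.991 × 6.875 = 27.44 μm
  Mass loss = 27.44 μm × 8.96 g/cm³ = 245.9 g·m⁻²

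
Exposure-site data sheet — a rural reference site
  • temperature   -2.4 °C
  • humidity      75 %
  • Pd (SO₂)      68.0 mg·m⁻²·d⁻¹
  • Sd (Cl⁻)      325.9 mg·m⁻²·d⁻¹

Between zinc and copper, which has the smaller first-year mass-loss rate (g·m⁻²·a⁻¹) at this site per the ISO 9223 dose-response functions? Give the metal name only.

zinc: temperature factor f = +0.038·(-12.4) = -0.4712
  SO₂ term: 0.0129·68.0^0.44·exp(0.046·75-0.4712) = 1.624
  Sd branch = 0.0175·Sd^0.57·e^(0.008·RH+0.085·T) = 0.7038 μm/a
  r_corr = 1.624 + 0.7038 = 2.328 μm/a
  mass loss = 2.328 μm/a × 7.14 g/cm³ = 16.62 g·m⁻²·a⁻¹
copper: f(T) = +0.126·(T−10) [T≤10 °C] = -1.5624
  SO₂ term: 0.0053·68.0^0.26·exp(0.059·75-1.5624) = 0.2779
  Sd branch = 0.01025·Sd^0.27·e^(0.036·RH+0.049·T) = 0.6468 μm/a
  sum: 0.2779 + 0.6468 → r_corr = 0.9247 μm/a
  mass loss = 0.9247 μm/a × 8.96 g/cm³ = 8.286 g·m⁻²·a⁻¹
Ordering by g·m⁻²·a⁻¹: zinc (16.6) > copper (8.29)

copper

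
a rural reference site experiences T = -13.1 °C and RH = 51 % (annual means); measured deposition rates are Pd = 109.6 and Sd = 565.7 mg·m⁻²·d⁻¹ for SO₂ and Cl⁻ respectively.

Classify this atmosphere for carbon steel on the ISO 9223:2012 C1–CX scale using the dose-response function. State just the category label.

C2

carbon steel: T≤10 °C ⇒ hinge +0.150·(-13.1−10) = -3.4650
  Pd branch = 1.77·Pd^0.52·e^(0.02·RH+f) = 1.765 μm/a
  Cl⁻ term: 0.102·565.7^0.62·exp(0.033·51+0.04·-13.1) = 16.54
  sum: 1.765 + 16.54 → r_corr = 18.31 μm/a
18.3 μm/a falls in (1.3, 25] for carbon steel → category C2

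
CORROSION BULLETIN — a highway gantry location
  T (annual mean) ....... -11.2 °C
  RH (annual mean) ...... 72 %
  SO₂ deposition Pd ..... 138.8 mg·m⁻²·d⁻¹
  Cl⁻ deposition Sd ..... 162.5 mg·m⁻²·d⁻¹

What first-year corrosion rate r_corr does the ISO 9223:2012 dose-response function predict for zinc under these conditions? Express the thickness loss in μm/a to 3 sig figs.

zinc: T≤10 °C ⇒ hinge +0.038·(-11.2−10) = -0.8056
  sulphur-dioxide contribution → 1.386 μm/a
  chloride contribution → 0.2187 μm/a
  ⇒ r_corr(zinc) = 1.605 μm/a

r_corr = 1.60 μm/a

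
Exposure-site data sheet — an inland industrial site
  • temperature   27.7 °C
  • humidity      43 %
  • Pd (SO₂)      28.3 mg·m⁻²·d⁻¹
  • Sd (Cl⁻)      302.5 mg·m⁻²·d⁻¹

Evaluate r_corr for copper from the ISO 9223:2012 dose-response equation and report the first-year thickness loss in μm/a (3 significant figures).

r_corr = 0.914 μm/a

copper: T>10 °C ⇒ hinge -0.080·(27.7−10) = -1.4160
  Pd branch = 0.0053·Pd^0.26·e^(0.059·RH+f) = 0.03878 μm/a
  Sd branch = 0.01025·Sd^0.27·e^(0.036·RH+0.049·T) = 0.8755 μm/a
  r_corr = 0.03878 + 0.8755 = 0.9143 μm/a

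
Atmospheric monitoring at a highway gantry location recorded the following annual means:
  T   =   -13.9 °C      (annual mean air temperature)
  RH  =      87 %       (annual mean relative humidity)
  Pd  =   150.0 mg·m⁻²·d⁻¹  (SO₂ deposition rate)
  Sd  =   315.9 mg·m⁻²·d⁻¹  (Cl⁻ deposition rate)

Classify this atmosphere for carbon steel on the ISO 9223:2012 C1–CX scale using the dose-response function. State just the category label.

C3

carbon steel: f(T) = +0.150·(T−10) [T≤10 °C] = -3.5850
  sulphur-dioxide contribution → 3.787 μm/a
  chloride contribution → 36.62 μm/a
  ⇒ r_corr(carbon steel) = 40.41 μm/a
40.4 μm/a falls in (25, 50] for carbon steel → category C3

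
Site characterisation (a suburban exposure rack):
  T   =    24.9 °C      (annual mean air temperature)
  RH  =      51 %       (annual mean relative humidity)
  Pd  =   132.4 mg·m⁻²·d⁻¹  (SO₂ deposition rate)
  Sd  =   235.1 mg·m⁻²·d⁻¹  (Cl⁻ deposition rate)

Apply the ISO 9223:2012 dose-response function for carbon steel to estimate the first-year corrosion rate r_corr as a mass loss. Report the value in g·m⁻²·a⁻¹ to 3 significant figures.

r_corr = 563 g·m⁻²·a⁻¹

carbon steel: temperature factor f = -0.054·(14.9) = -0.8046
  SO₂ term: 1.77·132.4^0.52·exp(0.02·51-0.8046) = 27.85
  Sd branch = 0.102·Sd^0.62·e^(0.033·RH+0.04·T) = 43.88 μm/a
  sum: 27.85 + 43.88 → r_corr = 71.73 μm/a
Convert to mass loss: 71.73 μm/a × 7.85 g/cm³ = 563.1 g·m⁻²·a⁻¹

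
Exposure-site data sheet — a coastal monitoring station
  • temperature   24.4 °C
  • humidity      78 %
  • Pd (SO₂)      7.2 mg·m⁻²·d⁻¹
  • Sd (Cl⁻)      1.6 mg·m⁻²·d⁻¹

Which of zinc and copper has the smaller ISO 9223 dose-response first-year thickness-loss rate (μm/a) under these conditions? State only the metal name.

zinc

zinc: f(T) = -0.071·(T−10) [T>10 °C] = -1.0224
  sulphur-dioxide contribution → 0.4 μm/a
  chloride contribution → 0.3397 μm/a
  total first-year rate 0.7397 μm/a
copper: T>10 °C ⇒ hinge -0.080·(24.4−10) = -1.1520
  sulphur-dioxide contribution → 0.2789 μm/a
  chloride contribution → 0.6376 μm/a
  total first-year rate 0.9166 μm/a
Ordering by μm/a: copper (0.917) > zinc (0.74)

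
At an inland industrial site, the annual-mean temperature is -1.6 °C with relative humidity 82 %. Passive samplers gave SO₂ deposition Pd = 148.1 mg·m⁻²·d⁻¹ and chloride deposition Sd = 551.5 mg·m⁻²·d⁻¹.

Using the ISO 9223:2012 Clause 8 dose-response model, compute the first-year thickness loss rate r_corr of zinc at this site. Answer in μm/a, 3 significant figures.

r_corr = 4.33 μm/a

zinc: temperature factor f = +0.038·(-11.6) = -0.4408
  SO₂ term: 0.0129·148.1^0.44·exp(0.046·82-0.4408) = 3.254
  Cl⁻ term: 0.0175·551.5^0.57·exp(0.008·82+0.085·-1.6) = 1.075
  r_corr = 3.254 + 1.075 = 4.329 μm/a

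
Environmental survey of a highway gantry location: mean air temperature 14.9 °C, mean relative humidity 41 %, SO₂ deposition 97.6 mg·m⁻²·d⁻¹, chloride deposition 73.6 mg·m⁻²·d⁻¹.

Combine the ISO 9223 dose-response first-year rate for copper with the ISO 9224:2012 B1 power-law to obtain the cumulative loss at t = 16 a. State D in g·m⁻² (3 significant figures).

copper: T>10 °C ⇒ hinge -0.080·(14.9−10) = -0.3920
  SO₂ term: 0.0053·97.6^0.26·exp(0.059·41-0.3920) = 0.1324
  Cl⁻ term: 0.01025·73.6^0.27·exp(0.036·41+0.049·14.9) = 0.2971
  r_corr = 0.1324 + 0.2971 = 0.4295 μm/a
Power-law: D(16) = r_corr · 16^0.667
  D(16) = 0.4295 × 16^0.667 = 0.4295 × 6.355 = 2.729 μm
  Mass loss = 2.729 μm × 8.96 g/cm³ = 24.46 g·m⁻²

D(16) = 24.5 g·m⁻²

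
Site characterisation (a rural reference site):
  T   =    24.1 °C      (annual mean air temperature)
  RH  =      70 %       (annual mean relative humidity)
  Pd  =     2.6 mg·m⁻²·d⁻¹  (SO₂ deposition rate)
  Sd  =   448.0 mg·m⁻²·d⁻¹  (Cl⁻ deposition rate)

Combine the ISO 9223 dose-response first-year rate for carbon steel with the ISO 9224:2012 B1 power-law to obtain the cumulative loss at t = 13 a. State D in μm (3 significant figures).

D(13) = 475 μm

carbon steel: T>10 °C ⇒ hinge -0.054·(24.1−10) = -0.7614
  Pd branch = 1.77·Pd^0.52·e^(0.02·RH+f) = 5.509 μm/a
  Cl⁻ term: 0.102·448.0^0.62·exp(0.033·70+0.04·24.1) = 118.7
  r_corr = 5.509 + 118.7 = 124.2 μm/a
Long-term exponent b (ISO 9224 Table 2, B1) = 0.523
  D(13) = 124.2 × 13^0.523 = 124.2 × 3.825 = 474.9 μm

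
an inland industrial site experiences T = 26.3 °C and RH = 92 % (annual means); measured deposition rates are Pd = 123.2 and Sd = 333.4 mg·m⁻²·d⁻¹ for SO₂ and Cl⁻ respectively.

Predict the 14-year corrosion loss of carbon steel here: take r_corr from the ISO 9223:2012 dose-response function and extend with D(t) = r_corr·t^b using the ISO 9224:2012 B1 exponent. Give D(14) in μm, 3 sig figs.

carbon steel: T>10 °C ⇒ hinge -0.054·(26.3−10) = -0.8802
  sulphur-dioxide contribution → 56.48 μm/a
  chloride contribution → 223 μm/a
  ⇒ r_corr(carbon steel) = 279.4 μm/a
ISO 9224: D(t) = r_corr · t^b with b = 0.523 (carbon steel, B1)
  D(14) = 279.4 × 14^0.523 = 279.4 × 3.976 = 1111 μm

D(14) = 1.11e+03 μm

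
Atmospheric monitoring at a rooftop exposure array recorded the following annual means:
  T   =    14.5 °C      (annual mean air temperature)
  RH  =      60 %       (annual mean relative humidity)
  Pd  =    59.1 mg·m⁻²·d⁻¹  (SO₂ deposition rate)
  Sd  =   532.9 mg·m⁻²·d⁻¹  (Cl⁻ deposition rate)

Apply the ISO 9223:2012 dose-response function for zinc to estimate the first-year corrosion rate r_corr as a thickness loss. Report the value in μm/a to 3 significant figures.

r_corr = 4.37 μm/a

zinc: temperature factor f = -0.071·(4.5) = -0.3195
  sulphur-dioxide contribution → 0.8912 μm/a
  chloride contribution → 3.475 μm/a
  total first-year rate 4.366 μm/a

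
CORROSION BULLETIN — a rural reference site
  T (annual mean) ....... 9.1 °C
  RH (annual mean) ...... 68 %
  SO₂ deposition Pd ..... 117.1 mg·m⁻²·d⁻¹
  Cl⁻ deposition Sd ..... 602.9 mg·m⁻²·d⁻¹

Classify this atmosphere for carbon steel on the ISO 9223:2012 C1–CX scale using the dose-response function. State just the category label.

carbon steel: T≤10 °C ⇒ hinge +0.150·(9.1−10) = -0.1350
  Pd branch = 1.77·Pd^0.52·e^(0.02·RH+f) = 71.72 μm/a
  Sd branch = 0.102·Sd^0.62·e^(0.033·RH+0.04·T) = 73.28 μm/a
  r_corr = 71.72 + 73.28 = 145 μm/a
145 μm/a falls in (80, 200] for carbon steel → category C5

C5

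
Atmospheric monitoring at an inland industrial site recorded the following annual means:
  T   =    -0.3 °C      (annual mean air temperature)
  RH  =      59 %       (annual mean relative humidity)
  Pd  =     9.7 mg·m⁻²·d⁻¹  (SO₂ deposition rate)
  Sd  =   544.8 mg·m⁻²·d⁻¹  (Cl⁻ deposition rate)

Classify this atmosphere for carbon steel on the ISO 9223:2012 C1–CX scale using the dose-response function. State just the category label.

carbon steel: temperature factor f = +0.150·(-10.3) = -1.5450
  SO₂ term: 1.77·9.7^0.52·exp(0.02·59-1.5450) = 4.005
  Sd branch = 0.102·Sd^0.62·e^(0.033·RH+0.04·T) = 35.11 μm/a
  r_corr = 4.005 + 35.11 = 39.11 μm/a
39.1 μm/a falls in (25, 50] for carbon steel → category C3

C3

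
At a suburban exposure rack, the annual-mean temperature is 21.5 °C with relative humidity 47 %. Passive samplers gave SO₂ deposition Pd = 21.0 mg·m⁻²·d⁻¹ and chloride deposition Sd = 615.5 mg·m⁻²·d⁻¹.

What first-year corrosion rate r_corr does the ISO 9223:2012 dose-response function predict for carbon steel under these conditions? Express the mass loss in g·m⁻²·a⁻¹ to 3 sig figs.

carbon steel: T>10 °C ⇒ hinge -0.054·(21.5−10) = -0.6210
  Pd branch = 1.77·Pd^0.52·e^(0.02·RH+f) = 11.86 μm/a
  Sd branch = 0.102·Sd^0.62·e^(0.033·RH+0.04·T) = 60.95 μm/a
  r_corr = 11.86 + 60.95 = 72.81 μm/a
Convert to mass loss: 72.81 μm/a × 7.85 g/cm³ = 571.6 g·m⁻²·a⁻¹

r_corr = 572 g·m⁻²·a⁻¹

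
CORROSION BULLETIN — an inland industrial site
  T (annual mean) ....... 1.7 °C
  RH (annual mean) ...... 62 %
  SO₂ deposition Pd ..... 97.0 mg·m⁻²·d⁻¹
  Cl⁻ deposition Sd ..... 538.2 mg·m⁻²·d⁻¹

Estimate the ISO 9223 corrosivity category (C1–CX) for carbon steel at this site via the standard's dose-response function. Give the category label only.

carbon steel: temperature factor f = +0.150·(-8.3) = -1.2450
  Pd branch = 1.77·Pd^0.52·e^(0.02·RH+f) = 19.01 μm/a
  Sd branch = 0.102·Sd^0.62·e^(0.033·RH+0.04·T) = 41.68 μm/a
  r_corr = 19.01 + 41.68 = 60.68 μm/a
ISO 9223 Table 2 (carbon steel): 50 < 60.7 ≤ 80 μm/a ⇒ C4

C4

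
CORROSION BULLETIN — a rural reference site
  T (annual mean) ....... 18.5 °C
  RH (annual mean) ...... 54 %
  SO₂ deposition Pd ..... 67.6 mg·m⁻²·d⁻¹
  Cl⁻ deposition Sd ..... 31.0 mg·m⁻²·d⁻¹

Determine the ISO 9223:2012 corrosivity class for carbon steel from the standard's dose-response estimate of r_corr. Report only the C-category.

C3

carbon steel: T>10 °C ⇒ hinge -0.054·(18.5−10) = -0.4590
  Pd branch = 1.77·Pd^0.52·e^(0.02·RH+f) = 29.46 μm/a
  Sd branch = 0.102·Sd^0.62·e^(0.033·RH+0.04·T) = 10.68 μm/a
  r_corr = 29.46 + 10.68 = 40.14 μm/a
ISO 9223 Table 2 (carbon steel): 25 < 40.1 ≤ 50 μm/a ⇒ C3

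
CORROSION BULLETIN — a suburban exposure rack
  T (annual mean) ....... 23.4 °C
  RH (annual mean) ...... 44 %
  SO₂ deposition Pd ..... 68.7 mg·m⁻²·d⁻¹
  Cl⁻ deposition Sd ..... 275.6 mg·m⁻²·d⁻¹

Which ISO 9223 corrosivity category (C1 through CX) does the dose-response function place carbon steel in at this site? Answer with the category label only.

C4

carbon steel: f(T) = -0.054·(T−10) [T>10 °C] = -0.7236
  Pd branch = 1.77·Pd^0.52·e^(0.02·RH+f) = 18.67 μm/a
  Cl⁻ term: 0.102·275.6^0.62·exp(0.033·44+0.04·23.4) = 36.2
  sum: 18.67 + 36.2 → r_corr = 54.87 μm/a
Category bounds: 50…80 μm/a bracket r_corr ⇒ C4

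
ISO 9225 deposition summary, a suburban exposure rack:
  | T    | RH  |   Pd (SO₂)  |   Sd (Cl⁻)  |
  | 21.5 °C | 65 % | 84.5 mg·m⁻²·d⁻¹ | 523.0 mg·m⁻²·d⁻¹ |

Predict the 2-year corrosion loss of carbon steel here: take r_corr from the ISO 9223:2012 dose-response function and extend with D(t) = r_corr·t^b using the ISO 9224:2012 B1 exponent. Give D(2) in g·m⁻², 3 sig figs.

D(2) = 1.52e+03 g·m⁻²

carbon steel: T>10 °C ⇒ hinge -0.054·(21.5−10) = -0.6210
  SO₂ term: 1.77·84.5^0.52·exp(0.02·65-0.6210) = 35.06
  Cl⁻ term: 0.102·523.0^0.62·exp(0.033·65+0.04·21.5) = 99.8
  sum: 35.06 + 99.8 → r_corr = 134.9 μm/a
Long-term exponent b (ISO 9224 Table 2, B1) = 0.523
  D(2) = 134.9 × 2^0.523 = 134.9 × 1.437 = 193.8 μm
  Mass loss = 193.8 μm × 7.85 g/cm³ = 1521 g·m⁻²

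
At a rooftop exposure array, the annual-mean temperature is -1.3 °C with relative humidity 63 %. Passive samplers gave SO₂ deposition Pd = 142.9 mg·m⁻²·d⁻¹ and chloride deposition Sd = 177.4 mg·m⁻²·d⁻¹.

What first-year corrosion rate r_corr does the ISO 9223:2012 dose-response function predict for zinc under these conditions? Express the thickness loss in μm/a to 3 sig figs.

r_corr = 1.85 μm/a

zinc: temperature factor f = +0.038·(-11.3) = -0.4294
  Pd branch = 0.0129·Pd^0.44·e^(0.046·RH+f) = 1.352 μm/a
  Sd branch = 0.0175·Sd^0.57·e^(0.008·RH+0.085·T) = 0.4964 μm/a
  r_corr = 1.352 + 0.4964 = 1.848 μm/a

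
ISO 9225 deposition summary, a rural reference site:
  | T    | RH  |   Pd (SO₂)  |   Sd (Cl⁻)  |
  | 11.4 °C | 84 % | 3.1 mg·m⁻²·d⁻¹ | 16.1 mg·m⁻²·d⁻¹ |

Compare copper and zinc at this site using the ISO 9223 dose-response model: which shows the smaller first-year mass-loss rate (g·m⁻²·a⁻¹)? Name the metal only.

zinc

copper: f(T) = -0.080·(T−10) [T>10 °C] = -0.1120
  Pd branch = 0.0053·Pd^0.26·e^(0.059·RH+f) = 0.9031 μm/a
  Sd branch = 0.01025·Sd^0.27·e^(0.036·RH+0.049·T) = 0.7807 μm/a
  sum: 0.9031 + 0.7807 → r_corr = 1.684 μm/a
  mass loss = 1.684 μm/a × 8.96 g/cm³ = 15.09 g·m⁻²·a⁻¹
zinc: f(T) = -0.071·(T−10) [T>10 °C] = -0.0994
  SO₂ term: 0.0129·3.1^0.44·exp(0.046·84-0.0994) = 0.9157
  Sd branch = 0.0175·Sd^0.57·e^(0.008·RH+0.085·T) = 0.4402 μm/a
  sum: 0.9157 + 0.4402 → r_corr = 1.356 μm/a
  mass loss = 1.356 μm/a × 7.14 g/cm³ = 9.681 g·m⁻²·a⁻¹
Ordering by g·m⁻²·a⁻¹: copper (15.1) > zinc (9.68)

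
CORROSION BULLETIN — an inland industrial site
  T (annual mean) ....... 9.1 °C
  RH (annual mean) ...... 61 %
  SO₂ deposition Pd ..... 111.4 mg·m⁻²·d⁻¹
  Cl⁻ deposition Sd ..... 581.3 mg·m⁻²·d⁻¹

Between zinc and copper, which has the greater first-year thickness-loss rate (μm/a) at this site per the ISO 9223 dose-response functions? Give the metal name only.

zinc

zinc: T≤10 °C ⇒ hinge +0.038·(9.1−10) = -0.0342
  Pd branch = 0.0129·Pd^0.44·e^(0.046·RH+f) = 1.641 μm/a
  Sd branch = 0.0175·Sd^0.57·e^(0.008·RH+0.085·T) = 2.326 μm/a
  sum: 1.641 + 2.326 → r_corr = 3.967 μm/a
copper: T≤10 °C ⇒ hinge +0.126·(9.1−10) = -0.1134
  Pd branch = 0.0053·Pd^0.26·e^(0.059·RH+f) = 0.5892 μm/a
  Sd branch = 0.01025·Sd^0.27·e^(0.036·RH+0.049·T) = 0.8026 μm/a
  r_corr = 0.5892 + 0.8026 = 1.392 μm/a
Ordering by μm/a: zinc (3.97) > copper (1.39)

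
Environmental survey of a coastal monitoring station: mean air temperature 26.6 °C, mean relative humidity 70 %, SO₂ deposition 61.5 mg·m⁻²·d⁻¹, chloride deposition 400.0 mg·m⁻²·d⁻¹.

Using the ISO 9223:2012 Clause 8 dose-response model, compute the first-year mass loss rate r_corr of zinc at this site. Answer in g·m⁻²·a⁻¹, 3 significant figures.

zinc: f(T) = -0.071·(T−10) [T>10 °C] = -1.1786
  SO₂ term: 0.0129·61.5^0.44·exp(0.046·70-1.1786) = 0.6085
  Sd branch = 0.0175·Sd^0.57·e^(0.008·RH+0.085·T) = 8.94 μm/a
  sum: 0.6085 + 8.94 → r_corr = 9.549 μm/a
Convert to mass loss: 9.549 μm/a × 7.14 g/cm³ = 68.18 g·m⁻²·a⁻¹

r_corr = 68.2 g·m⁻²·a⁻¹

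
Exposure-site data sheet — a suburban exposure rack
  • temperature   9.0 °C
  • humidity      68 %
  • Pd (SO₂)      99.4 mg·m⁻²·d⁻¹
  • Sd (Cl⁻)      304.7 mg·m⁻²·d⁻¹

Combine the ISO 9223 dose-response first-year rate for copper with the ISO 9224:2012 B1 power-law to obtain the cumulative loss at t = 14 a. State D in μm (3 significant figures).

copper: T≤10 °C ⇒ hinge +0.126·(9.0−10) = -0.1260
  SO₂ term: 0.0053·99.4^0.26·exp(0.059·68-0.1260) = 0.8536
  Sd branch = 0.01025·Sd^0.27·e^(0.036·RH+0.049·T) = 0.8631 μm/a
  r_corr = 0.8536 + 0.8631 = 1.717 μm/a
ISO 9224: D(t) = r_corr · t^b with b = 0.667 (copper, B1)
  D(14) = 1.717 × 14^0.667 = 1.717 × 5.814 = 9.981 μm

D(14) = 9.98 μm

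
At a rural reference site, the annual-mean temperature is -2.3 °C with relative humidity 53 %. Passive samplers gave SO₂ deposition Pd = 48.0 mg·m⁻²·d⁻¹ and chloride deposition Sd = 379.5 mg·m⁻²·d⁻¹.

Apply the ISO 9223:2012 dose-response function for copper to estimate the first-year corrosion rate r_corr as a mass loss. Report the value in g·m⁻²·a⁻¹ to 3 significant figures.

copper: temperature factor f = +0.126·(-12.3) = -1.5498
  sulphur-dioxide contribution → 0.0702 μm/a
  chloride contribution → 0.3068 μm/a
  ⇒ r_corr(copper) = 0.377 μm/a
Convert to mass loss: 0.377 μm/a × 8.96 g/cm³ = 3.378 g·m⁻²·a⁻¹

r_corr = 3.38 g·m⁻²·a⁻¹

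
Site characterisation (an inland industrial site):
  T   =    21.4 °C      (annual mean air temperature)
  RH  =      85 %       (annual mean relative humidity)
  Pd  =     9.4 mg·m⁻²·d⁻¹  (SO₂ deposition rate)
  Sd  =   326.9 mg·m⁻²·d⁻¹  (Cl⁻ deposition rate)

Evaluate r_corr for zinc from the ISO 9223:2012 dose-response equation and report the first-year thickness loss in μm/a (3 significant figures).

r_corr = 6.54 μm/a

zinc: f(T) = -0.071·(T−10) [T>10 °C] = -0.8094
  Pd branch = 0.0129·Pd^0.44·e^(0.046·RH+f) = 0.768 μm/a
  Sd branch = 0.0175·Sd^0.57·e^(0.008·RH+0.085·T) = 5.775 μm/a
  r_corr = 0.768 + 5.775 = 6.543 μm/a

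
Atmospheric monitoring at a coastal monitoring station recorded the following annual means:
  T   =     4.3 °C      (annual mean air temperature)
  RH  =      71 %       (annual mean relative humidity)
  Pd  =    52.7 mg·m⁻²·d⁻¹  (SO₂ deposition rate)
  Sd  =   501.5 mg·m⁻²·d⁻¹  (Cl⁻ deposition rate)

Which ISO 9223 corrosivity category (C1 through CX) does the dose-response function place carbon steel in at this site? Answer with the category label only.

carbon steel: T≤10 °C ⇒ hinge +0.150·(4.3−10) = -0.8550
  SO₂ term: 1.77·52.7^0.52·exp(0.02·71-0.8550) = 24.47
  Cl⁻ term: 0.102·501.5^0.62·exp(0.033·71+0.04·4.3) = 59.57
  sum: 24.47 + 59.57 → r_corr = 84.04 μm/a
84 μm/a falls in (80, 200] for carbon steel → category C5

C5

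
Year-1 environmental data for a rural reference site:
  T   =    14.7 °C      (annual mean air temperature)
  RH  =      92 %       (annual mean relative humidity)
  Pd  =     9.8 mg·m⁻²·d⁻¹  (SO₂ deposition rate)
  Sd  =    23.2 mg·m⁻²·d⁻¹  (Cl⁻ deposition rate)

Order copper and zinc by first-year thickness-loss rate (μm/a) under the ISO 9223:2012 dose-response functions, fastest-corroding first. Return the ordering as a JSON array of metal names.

["copper", "zinc"]

copper: temperature factor f = -0.080·(4.7) = -0.3760
  SO₂ term: 0.0053·9.8^0.26·exp(0.059·92-0.3760) = 1.5
  Cl⁻ term: 0.01025·23.2^0.27·exp(0.036·92+0.049·14.7) = 1.351
  r_corr = 1.5 + 1.351 = 2.851 μm/a
zinc: T>10 °C ⇒ hinge -0.071·(14.7−10) = -0.3337
  Pd branch = 0.0129·Pd^0.44·e^(0.046·RH+f) = 1.737 μm/a
  Sd branch = 0.0175·Sd^0.57·e^(0.008·RH+0.085·T) = 0.765 μm/a
  r_corr = 1.737 + 0.765 = 2.502 μm/a
Ordering by μm/a: copper (2.85) > zinc (2.5)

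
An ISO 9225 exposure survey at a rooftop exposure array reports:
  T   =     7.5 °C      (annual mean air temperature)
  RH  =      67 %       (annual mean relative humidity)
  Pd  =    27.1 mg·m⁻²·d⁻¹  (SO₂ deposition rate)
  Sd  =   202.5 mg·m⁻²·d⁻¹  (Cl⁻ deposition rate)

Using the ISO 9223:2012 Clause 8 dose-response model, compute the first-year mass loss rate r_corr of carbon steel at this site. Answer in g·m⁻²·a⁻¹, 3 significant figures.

carbon steel: f(T) = +0.150·(T−10) [T≤10 °C] = -0.3750
  Pd branch = 1.77·Pd^0.52·e^(0.02·RH+f) = 25.84 μm/a
  Sd branch = 0.102·Sd^0.62·e^(0.033·RH+0.04·T) = 33.81 μm/a
  r_corr = 25.84 + 33.81 = 59.65 μm/a
Convert to mass loss: 59.65 μm/a × 7.85 g/cm³ = 468.2 g·m⁻²·a⁻¹

r_corr = 468 g·m⁻²·a⁻¹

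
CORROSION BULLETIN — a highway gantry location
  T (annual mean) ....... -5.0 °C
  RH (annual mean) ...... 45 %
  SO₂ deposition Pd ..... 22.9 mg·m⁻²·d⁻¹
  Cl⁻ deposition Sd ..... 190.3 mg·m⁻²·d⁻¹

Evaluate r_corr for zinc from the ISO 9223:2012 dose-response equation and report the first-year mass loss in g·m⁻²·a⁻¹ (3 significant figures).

r_corr = 3.97 g·m⁻²·a⁻¹

zinc: f(T) = +0.038·(T−10) [T≤10 °C] = -0.5700
  Pd branch = 0.0129·Pd^0.44·e^(0.046·RH+f) = 0.2293 μm/a
  Sd branch = 0.0175·Sd^0.57·e^(0.008·RH+0.085·T) = 0.3267 μm/a
  r_corr = 0.2293 + 0.3267 = 0.5559 μm/a
Convert to mass loss: 0.5559 μm/a × 7.14 g/cm³ = 3.969 g·m⁻²·a⁻¹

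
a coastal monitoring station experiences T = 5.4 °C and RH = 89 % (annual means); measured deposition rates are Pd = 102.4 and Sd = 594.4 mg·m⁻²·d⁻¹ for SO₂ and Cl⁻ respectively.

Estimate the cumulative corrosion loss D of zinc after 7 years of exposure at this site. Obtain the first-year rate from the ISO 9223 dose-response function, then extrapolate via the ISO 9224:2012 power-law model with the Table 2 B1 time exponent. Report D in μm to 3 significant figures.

zinc: T≤10 °C ⇒ hinge +0.038·(5.4−10) = -0.1748
  sulphur-dioxide contribution → 4.98 μm/a
  chloride contribution → 2.152 μm/a
  ⇒ r_corr(zinc) = 7.132 μm/a
ISO 9224: D(t) = r_corr · t^b with b = 0.813 (zinc, B1)
  D(7) = 7.132 × 7^0.813 = 7.132 × 4.865 = 34.69 μm

D(7) = 34.7 μm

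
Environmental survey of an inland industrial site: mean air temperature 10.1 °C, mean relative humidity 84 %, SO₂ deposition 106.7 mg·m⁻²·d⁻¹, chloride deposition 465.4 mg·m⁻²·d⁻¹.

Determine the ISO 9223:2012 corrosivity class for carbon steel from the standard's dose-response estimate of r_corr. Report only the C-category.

carbon steel: temperature factor f = -0.054·(0.1) = -0.0054
  sulphur-dioxide contribution → 107.1 μm/a
  chloride contribution → 110.1 μm/a
  ⇒ r_corr(carbon steel) = 217.3 μm/a
217 μm/a falls in (200, 700] for carbon steel → category CX

CX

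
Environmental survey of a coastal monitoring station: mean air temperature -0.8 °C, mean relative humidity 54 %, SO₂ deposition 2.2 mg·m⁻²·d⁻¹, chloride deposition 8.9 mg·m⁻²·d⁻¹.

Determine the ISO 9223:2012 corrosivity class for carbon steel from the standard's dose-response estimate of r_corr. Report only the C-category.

C2

carbon steel: temperature factor f = +0.150·(-10.8) = -1.6200
  Pd branch = 1.77·Pd^0.52·e^(0.02·RH+f) = 1.554 μm/a
  Sd branch = 0.102·Sd^0.62·e^(0.033·RH+0.04·T) = 2.276 μm/a
  r_corr = 1.554 + 2.276 = 3.831 μm/a
Category bounds: 1.3…25 μm/a bracket r_corr ⇒ C2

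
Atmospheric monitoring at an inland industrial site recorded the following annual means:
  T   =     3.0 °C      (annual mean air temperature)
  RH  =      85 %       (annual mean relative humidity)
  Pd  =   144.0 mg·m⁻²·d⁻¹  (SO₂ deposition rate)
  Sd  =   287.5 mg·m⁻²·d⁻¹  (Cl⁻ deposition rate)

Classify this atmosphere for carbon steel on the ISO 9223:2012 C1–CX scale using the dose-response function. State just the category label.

carbon steel: T≤10 °C ⇒ hinge +0.150·(3.0−10) = -1.0500
  Pd branch = 1.77·Pd^0.52·e^(0.02·RH+f) = 44.94 μm/a
  Sd branch = 0.102·Sd^0.62·e^(0.033·RH+0.04·T) = 63.57 μm/a
  sum: 44.94 + 63.57 → r_corr = 108.5 μm/a
ISO 9223 Table 2 (carbon steel): 80 < 109 ≤ 200 μm/a ⇒ C5

C5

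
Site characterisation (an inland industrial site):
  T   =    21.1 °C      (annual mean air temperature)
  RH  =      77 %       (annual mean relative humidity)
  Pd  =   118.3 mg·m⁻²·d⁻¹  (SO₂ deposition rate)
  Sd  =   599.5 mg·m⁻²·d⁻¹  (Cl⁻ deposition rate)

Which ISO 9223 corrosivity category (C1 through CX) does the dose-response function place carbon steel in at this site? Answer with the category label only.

carbon steel: T>10 °C ⇒ hinge -0.054·(21.1−10) = -0.5994
  SO₂ term: 1.77·118.3^0.52·exp(0.02·77-0.5994) = 54.25
  Sd branch = 0.102·Sd^0.62·e^(0.033·RH+0.04·T) = 158.8 μm/a
  sum: 54.25 + 158.8 → r_corr = 213.1 μm/a
ISO 9223 Table 2 (carbon steel): 200 < 213 ≤ 700 μm/a ⇒ CX

CX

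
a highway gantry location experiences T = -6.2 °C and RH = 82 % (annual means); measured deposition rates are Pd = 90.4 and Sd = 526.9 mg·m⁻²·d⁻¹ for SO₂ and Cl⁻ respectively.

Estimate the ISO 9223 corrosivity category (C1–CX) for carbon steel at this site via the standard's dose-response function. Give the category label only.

C4

carbon steel: temperature factor f = +0.150·(-16.2) = -2.4300
  SO₂ term: 1.77·90.4^0.52·exp(0.02·82-2.4300) = 8.358
  Sd branch = 0.102·Sd^0.62·e^(0.033·RH+0.04·T) = 58.02 μm/a
  r_corr = 8.358 + 58.02 = 66.38 μm/a
ISO 9223 Table 2 (carbon steel): 50 < 66.4 ≤ 80 μm/a ⇒ C4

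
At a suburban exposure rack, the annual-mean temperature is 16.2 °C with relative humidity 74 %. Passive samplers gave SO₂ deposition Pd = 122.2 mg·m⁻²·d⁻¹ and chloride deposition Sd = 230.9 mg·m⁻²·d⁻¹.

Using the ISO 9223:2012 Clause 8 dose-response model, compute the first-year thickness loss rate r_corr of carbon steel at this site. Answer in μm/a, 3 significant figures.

carbon steel: temperature factor f = -0.054·(6.2) = -0.3348
  sulphur-dioxide contribution → 67.7 μm/a
  chloride contribution → 65.45 μm/a
  total first-year rate 133.1 μm/a

r_corr = 133 μm/a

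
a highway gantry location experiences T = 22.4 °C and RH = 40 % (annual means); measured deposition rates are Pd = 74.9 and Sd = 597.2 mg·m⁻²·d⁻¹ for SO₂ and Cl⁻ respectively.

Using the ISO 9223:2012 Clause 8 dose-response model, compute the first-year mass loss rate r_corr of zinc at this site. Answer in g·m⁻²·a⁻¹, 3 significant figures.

r_corr = 45.8 g·m⁻²·a⁻¹

zinc: f(T) = -0.071·(T−10) [T>10 °C] = -0.8804
  sulphur-dioxide contribution → 0.225 μm/a
  chloride contribution → 6.184 μm/a
  total first-year rate 6.409 μm/a
Convert to mass loss: 6.409 μm/a × 7.14 g/cm³ = 45.76 g·m⁻²·a⁻¹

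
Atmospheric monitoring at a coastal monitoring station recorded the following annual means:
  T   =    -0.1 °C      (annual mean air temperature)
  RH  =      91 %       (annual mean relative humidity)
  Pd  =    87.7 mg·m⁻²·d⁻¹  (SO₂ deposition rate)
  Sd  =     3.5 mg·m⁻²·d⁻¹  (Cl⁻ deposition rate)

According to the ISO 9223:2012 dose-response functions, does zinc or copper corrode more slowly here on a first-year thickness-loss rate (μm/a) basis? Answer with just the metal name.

zinc: T≤10 °C ⇒ hinge +0.038·(-0.1−10) = -0.3838
  Pd branch = 0.0129·Pd^0.44·e^(0.046·RH+f) = 4.138 μm/a
  Cl⁻ term: 0.0175·3.5^0.57·exp(0.008·91+0.085·-0.1) = 0.07339
  r_corr = 4.138 + 0.07339 = 4.211 μm/a
copper: temperature factor f = +0.126·(-10.1) = -1.2726
  Pd branch = 0.0053·Pd^0.26·e^(0.059·RH+f) = 1.02 μm/a
  Sd branch = 0.01025·Sd^0.27·e^(0.036·RH+0.049·T) = 0.3787 μm/a
  sum: 1.02 + 0.3787 → r_corr = 1.398 μm/a
Ordering by μm/a: zinc (4.21) > copper (1.4)

copper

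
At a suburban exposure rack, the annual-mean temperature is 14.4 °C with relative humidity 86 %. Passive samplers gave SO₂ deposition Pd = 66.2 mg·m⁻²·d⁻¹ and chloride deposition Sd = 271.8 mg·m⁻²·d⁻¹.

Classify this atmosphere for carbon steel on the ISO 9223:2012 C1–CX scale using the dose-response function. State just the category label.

carbon steel: temperature factor f = -0.054·(4.4) = -0.2376
  SO₂ term: 1.77·66.2^0.52·exp(0.02·86-0.2376) = 68.96
  Sd branch = 0.102·Sd^0.62·e^(0.033·RH+0.04·T) = 100.1 μm/a
  r_corr = 68.96 + 100.1 = 169.1 μm/a
169 μm/a falls in (80, 200] for carbon steel → category C5

C5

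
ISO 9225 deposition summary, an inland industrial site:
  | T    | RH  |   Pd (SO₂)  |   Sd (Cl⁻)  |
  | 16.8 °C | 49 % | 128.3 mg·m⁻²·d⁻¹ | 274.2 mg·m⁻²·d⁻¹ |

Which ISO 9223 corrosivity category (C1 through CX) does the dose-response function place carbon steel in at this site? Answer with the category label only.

C4

carbon steel: temperature factor f = -0.054·(6.8) = -0.3672
  Pd branch = 1.77·Pd^0.52·e^(0.02·RH+f) = 40.77 μm/a
  Sd branch = 0.102·Sd^0.62·e^(0.033·RH+0.04·T) = 32.68 μm/a
  sum: 40.77 + 32.68 → r_corr = 73.46 μm/a
ISO 9223 Table 2 (carbon steel): 50 < 73.5 ≤ 80 μm/a ⇒ C4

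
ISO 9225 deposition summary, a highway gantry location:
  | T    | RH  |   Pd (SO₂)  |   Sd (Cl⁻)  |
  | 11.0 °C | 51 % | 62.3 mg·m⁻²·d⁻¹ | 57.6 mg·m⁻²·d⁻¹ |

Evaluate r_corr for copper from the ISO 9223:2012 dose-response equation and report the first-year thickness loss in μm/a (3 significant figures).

r_corr = 0.620 μm/a

copper: f(T) = -0.080·(T−10) [T>10 °C] = -0.0800
  SO₂ term: 0.0053·62.3^0.26·exp(0.059·51-0.0800) = 0.2903
  Sd branch = 0.01025·Sd^0.27·e^(0.036·RH+0.049·T) = 0.3292 μm/a
  sum: 0.2903 + 0.3292 → r_corr = 0.6196 μm/a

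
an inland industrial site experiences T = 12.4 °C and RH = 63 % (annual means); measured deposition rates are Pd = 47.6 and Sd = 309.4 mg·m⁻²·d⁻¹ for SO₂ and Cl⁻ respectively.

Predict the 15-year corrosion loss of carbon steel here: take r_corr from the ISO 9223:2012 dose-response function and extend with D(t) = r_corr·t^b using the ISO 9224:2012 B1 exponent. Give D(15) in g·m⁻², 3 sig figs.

carbon steel: temperature factor f = -0.054·(2.4) = -0.1296
  SO₂ term: 1.77·47.6^0.52·exp(0.02·63-0.1296) = 40.86
  Sd branch = 0.102·Sd^0.62·e^(0.033·RH+0.04·T) = 46.88 μm/a
  r_corr = 40.86 + 46.88 = 87.74 μm/a
ISO 9224: D(t) = r_corr · t^b with b = 0.523 (carbon steel, B1)
  D(15) = 87.74 × 15^0.523 = 87.74 × 4.122 = 361.7 μm
  Mass loss = 361.7 μm × 7.85 g/cm³ = 2839 g·m⁻²

D(15) = 2.84e+03 g·m⁻²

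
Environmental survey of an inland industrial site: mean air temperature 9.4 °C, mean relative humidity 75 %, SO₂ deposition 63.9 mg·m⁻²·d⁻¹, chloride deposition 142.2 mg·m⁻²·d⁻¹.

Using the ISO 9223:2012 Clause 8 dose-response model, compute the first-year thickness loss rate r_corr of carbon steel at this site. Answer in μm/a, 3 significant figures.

r_corr = 101 μm/a

carbon steel: temperature factor f = +0.150·(-0.6) = -0.0900
  SO₂ term: 1.77·63.9^0.52·exp(0.02·75-0.0900) = 62.98
  Sd branch = 0.102·Sd^0.62·e^(0.033·RH+0.04·T) = 38.16 μm/a
  sum: 62.98 + 38.16 → r_corr = 101.1 μm/a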